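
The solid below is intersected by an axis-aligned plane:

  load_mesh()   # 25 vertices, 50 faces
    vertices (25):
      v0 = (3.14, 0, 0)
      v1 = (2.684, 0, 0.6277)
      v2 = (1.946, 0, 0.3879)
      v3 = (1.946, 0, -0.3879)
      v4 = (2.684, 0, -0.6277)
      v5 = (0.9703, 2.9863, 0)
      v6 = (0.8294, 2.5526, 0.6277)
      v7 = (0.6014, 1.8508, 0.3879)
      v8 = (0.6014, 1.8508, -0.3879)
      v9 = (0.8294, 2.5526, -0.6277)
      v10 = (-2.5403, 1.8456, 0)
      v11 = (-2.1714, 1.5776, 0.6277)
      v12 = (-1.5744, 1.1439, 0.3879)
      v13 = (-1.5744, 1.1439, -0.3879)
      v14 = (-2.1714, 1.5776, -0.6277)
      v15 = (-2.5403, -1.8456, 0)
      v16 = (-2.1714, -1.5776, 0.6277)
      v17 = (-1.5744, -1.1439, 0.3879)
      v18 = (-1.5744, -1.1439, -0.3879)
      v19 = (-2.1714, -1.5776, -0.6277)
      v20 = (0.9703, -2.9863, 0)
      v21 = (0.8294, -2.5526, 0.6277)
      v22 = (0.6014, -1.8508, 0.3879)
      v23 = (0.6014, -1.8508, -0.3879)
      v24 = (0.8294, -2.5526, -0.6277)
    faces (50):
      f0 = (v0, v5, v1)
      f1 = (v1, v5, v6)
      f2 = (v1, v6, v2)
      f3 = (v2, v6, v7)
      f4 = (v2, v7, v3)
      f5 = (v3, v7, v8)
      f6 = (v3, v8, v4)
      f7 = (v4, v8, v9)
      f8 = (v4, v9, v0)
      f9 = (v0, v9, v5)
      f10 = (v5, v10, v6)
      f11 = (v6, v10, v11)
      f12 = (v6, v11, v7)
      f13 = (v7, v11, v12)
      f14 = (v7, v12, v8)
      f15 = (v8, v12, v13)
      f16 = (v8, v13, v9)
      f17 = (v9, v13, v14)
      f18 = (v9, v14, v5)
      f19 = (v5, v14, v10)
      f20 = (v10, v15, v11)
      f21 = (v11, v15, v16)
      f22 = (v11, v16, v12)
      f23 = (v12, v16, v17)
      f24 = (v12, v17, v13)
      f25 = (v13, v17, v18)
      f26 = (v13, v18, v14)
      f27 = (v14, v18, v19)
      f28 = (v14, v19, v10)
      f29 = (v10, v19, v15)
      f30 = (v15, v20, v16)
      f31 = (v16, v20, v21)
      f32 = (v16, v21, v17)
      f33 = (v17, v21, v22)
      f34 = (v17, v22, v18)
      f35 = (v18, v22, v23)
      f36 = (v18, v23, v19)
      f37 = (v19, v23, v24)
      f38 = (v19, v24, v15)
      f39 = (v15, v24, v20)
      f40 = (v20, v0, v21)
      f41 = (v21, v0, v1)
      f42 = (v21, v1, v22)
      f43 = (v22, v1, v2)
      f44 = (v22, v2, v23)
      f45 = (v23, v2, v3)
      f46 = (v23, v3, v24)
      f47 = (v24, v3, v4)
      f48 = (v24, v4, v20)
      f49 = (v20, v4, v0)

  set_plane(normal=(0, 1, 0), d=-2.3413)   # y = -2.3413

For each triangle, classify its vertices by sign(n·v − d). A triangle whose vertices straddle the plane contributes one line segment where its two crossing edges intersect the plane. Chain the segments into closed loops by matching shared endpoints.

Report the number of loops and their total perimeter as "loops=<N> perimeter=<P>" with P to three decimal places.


loops=1 perimeter=5.889

Straddling triangles (14 of 50):
  (v15,v20,v16) [+-+] → (-1.01474, -2.3413, 0)–(-0.468187, -2.3413, 0.287404)  len=0.6175
  (v16,v20,v21) [+--] → (-0.468187, -2.3413, 0.287404)–(0.179073, -2.3413, 0.6277)  len=0.7313
  (v16,v21,v17) [+-+] → (0.179073, -2.3413, 0.6277)–(0.468839, -2.3413, 0.591731)  len=0.2920
  (v17,v21,v22) [+-+] → (0.468839, -2.3413, 0.591731)–(0.760753, -2.3413, 0.5555)  len=0.2942
  (v19,v23,v24) [++-] → (0.760753, -2.3413, -0.5555)–(0.179073, -2.3413, -0.6277)  len=0.5861
  (v19,v24,v15) [+-+] → (0.179073, -2.3413, -0.6277)–(-0.177697, -2.3413, -0.4401)  len=0.4031
  (v15,v24,v20) [+--] → (-0.177697, -2.3413, -0.4401)–(-1.01474, -2.3413, 0)  len=0.9457
  (v20,v0,v21) [-+-] → (1.43893, -2.3413, 0)–(1.02067, -2.3413, 0.57574)  len=0.7116
  (v21,v0,v1) [-++] → (1.02067, -2.3413, 0.57574)–(0.982921, -2.3413, 0.6277)  len=0.0642
  (v21,v1,v22) [-++] → (0.982921, -2.3413, 0.6277)–(0.760753, -2.3413, 0.5555)  len=0.2336
  (v23,v3,v24) [++-] → (0.92183, -2.3413, -0.60785)–(0.760753, -2.3413, -0.5555)  len=0.1694
  (v24,v3,v4) [-++] → (0.92183, -2.3413, -0.60785)–(0.982921, -2.3413, -0.6277)  len=0.0642
  (v24,v4,v20) [-+-] → (0.982921, -2.3413, -0.6277)–(1.34044, -2.3413, -0.135575)  len=0.6083
  (v20,v4,v0) [-++] → (1.34044, -2.3413, -0.135575)–(1.43893, -2.3413, 0)  len=0.1676

Chained into 1 loop(s):
  loop 1: 14 segments, perimeter = 5.8888
Total perimeter = 5.889


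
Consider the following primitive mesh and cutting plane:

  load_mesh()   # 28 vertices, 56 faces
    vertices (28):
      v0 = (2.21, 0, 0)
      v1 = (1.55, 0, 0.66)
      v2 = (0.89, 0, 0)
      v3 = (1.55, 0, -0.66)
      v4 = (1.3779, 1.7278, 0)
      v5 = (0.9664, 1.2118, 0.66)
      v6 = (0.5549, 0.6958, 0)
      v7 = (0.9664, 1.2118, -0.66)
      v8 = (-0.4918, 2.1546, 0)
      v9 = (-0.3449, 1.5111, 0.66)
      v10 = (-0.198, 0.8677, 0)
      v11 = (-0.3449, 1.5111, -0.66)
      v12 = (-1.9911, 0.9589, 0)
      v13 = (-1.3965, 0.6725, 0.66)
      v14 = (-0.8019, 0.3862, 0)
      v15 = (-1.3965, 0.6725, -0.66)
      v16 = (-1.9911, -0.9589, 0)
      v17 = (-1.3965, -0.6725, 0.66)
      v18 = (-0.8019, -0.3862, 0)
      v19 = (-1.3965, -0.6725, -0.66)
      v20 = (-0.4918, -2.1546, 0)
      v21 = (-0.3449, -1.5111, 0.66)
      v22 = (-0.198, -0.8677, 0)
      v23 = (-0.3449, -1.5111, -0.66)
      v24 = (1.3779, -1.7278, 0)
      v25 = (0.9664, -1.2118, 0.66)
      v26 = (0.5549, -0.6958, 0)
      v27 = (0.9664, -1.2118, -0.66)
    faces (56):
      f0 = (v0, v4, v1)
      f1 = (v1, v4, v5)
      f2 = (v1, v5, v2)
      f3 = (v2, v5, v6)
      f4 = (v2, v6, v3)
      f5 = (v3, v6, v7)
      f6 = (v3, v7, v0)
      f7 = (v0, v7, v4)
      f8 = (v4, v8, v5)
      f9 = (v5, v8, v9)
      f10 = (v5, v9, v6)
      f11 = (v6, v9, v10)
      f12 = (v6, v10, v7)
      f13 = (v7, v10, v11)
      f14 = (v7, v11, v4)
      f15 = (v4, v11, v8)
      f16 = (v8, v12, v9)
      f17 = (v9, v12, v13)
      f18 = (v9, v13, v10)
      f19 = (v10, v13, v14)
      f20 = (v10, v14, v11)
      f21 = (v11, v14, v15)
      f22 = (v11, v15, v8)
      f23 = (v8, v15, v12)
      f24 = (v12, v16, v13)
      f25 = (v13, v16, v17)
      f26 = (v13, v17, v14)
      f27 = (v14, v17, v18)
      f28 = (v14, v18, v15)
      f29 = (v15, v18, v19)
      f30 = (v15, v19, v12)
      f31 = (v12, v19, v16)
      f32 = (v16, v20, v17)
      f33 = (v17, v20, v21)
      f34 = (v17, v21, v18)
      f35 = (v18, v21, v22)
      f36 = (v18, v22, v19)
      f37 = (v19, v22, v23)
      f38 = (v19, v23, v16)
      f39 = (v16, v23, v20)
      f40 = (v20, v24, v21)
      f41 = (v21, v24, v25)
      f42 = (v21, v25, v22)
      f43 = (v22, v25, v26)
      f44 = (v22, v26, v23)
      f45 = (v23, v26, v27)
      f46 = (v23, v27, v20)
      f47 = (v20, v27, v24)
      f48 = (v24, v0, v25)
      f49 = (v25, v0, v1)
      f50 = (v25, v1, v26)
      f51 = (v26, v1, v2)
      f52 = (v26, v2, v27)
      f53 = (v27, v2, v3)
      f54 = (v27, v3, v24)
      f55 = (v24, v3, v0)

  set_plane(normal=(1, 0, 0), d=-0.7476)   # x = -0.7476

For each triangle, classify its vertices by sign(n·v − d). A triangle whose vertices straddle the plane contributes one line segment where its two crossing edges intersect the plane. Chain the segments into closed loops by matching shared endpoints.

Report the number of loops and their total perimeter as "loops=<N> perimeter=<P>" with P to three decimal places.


Straddling triangles (16 of 56):
  (v8,v12,v9) [+-+] → (-0.7476, 1.9506, 0)–(-0.7476, 1.37602, 0.498548)  len=0.7607
  (v9,v12,v13) [+--] → (-0.7476, 1.37602, 0.498548)–(-0.7476, 1.18997, 0.66)  len=0.2463
  (v9,v13,v10) [+-+] → (-0.7476, 1.18997, 0.66)–(-0.7476, 0.778187, 0.302658)  len=0.5452
  (v10,v13,v14) [+--] → (-0.7476, 0.778187, 0.302658)–(-0.7476, 0.429494, 0)  len=0.4617
  (v10,v14,v11) [+-+] → (-0.7476, 0.429494, 0)–(-0.7476, 0.519859, -0.0784201)  len=0.1196
  (v11,v14,v15) [+--] → (-0.7476, 0.519859, -0.0784201)–(-0.7476, 1.18997, -0.66)  len=0.8873
  (v11,v15,v8) [+-+] → (-0.7476, 1.18997, -0.66)–(-0.7476, 1.73554, -0.186612)  len=0.7223
  (v8,v15,v12) [+--] → (-0.7476, 1.73554, -0.186612)–(-0.7476, 1.9506, 0)  len=0.2847
  (v16,v20,v17) [-+-] → (-0.7476, -1.9506, 0)–(-0.7476, -1.73554, 0.186612)  len=0.2847
  (v17,v20,v21) [-++] → (-0.7476, -1.73554, 0.186612)–(-0.7476, -1.18997, 0.66)  len=0.7223
  (v17,v21,v18) [-+-] → (-0.7476, -1.18997, 0.66)–(-0.7476, -0.519859, 0.0784201)  len=0.8873
  (v18,v21,v22) [-++] → (-0.7476, -0.519859, 0.0784201)–(-0.7476, -0.429494, 0)  len=0.1196
  (v18,v22,v19) [-+-] → (-0.7476, -0.429494, 0)–(-0.7476, -0.778187, -0.302658)  len=0.4617
  (v19,v22,v23) [-++] → (-0.7476, -0.778187, -0.302658)–(-0.7476, -1.18997, -0.66)  len=0.5452
  (v19,v23,v16) [-+-] → (-0.7476, -1.18997, -0.66)–(-0.7476, -1.37602, -0.498548)  len=0.2463
  (v16,v23,v20) [-++] → (-0.7476, -1.37602, -0.498548)–(-0.7476, -1.9506, 0)  len=0.7607

Chained into 2 loop(s):
  loop 1: 8 segments, perimeter = 4.0280
  loop 2: 8 segments, perimeter = 4.0280
Total perimeter = 8.056

loops=2 perimeter=8.056


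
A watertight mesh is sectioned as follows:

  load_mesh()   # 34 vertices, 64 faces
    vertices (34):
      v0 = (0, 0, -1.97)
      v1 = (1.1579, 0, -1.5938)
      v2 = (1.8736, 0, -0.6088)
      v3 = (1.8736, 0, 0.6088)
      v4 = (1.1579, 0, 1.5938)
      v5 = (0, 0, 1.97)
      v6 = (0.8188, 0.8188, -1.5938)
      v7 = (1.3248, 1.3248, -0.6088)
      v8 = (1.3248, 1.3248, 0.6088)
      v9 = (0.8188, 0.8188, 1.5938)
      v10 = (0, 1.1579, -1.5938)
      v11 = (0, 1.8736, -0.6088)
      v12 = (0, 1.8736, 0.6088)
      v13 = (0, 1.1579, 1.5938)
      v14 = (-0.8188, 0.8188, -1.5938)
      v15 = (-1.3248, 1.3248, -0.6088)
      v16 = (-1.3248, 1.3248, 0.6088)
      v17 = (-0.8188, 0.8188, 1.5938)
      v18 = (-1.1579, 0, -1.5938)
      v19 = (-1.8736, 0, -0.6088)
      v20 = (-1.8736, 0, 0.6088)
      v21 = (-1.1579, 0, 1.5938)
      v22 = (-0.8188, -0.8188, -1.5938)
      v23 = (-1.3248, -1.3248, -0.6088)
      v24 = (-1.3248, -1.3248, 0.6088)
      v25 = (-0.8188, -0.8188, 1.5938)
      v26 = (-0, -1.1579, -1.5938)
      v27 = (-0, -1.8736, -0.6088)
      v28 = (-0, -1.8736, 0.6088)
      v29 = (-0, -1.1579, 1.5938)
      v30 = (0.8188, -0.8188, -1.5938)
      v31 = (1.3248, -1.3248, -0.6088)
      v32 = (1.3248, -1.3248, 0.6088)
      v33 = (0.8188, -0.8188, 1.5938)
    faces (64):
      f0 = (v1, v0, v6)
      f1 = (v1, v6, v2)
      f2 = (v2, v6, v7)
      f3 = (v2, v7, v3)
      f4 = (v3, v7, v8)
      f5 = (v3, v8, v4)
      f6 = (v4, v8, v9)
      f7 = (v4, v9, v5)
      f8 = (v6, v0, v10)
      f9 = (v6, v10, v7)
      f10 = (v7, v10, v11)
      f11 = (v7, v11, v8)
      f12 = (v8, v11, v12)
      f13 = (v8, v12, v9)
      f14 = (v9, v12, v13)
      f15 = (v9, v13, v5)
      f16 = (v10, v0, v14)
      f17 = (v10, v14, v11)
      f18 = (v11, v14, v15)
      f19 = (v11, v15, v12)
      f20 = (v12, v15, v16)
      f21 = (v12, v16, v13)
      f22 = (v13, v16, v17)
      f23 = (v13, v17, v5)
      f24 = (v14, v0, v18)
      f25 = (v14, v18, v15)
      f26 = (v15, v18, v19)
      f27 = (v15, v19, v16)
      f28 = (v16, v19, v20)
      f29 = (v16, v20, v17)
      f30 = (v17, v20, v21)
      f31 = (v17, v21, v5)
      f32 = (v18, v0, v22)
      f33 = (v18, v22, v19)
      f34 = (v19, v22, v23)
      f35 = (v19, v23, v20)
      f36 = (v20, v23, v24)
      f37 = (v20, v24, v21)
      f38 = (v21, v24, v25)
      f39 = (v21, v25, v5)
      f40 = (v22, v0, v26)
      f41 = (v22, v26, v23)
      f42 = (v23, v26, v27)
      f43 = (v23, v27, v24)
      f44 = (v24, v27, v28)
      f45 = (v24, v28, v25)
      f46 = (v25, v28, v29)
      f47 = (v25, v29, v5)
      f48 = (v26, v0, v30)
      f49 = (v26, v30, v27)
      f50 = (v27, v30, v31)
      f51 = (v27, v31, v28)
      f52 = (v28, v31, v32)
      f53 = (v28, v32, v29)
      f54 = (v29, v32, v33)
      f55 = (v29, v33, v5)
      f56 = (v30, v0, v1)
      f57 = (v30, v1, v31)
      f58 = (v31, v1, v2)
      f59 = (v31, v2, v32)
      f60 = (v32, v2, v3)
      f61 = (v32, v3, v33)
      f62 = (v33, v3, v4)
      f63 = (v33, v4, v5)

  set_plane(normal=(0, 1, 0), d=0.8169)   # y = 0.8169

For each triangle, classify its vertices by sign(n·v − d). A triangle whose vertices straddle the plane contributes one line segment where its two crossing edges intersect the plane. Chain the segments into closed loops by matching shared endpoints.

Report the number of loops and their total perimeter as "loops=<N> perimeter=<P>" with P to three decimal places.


loops=1 perimeter=10.614

Straddling triangles (20 of 64):
  (v1,v0,v6) [--+] → (0.8169, 0.8169, -1.59467)–(0.819587, 0.8169, -1.5938)  len=0.0028
  (v1,v6,v2) [-+-] → (0.819587, 0.8169, -1.5938)–(0.821248, 0.8169, -1.59151)  len=0.0028
  (v2,v6,v7) [-++] → (0.821248, 0.8169, -1.59151)–(1.5352, 0.8169, -0.6088)  len=1.2147
  (v2,v7,v3) [-+-] → (1.5352, 0.8169, -0.6088)–(1.5352, 0.8169, -0.141998)  len=0.4668
  (v3,v7,v8) [-++] → (1.5352, 0.8169, -0.141998)–(1.5352, 0.8169, 0.6088)  len=0.7508
  (v3,v8,v4) [-+-] → (1.5352, 0.8169, 0.6088)–(1.26081, 0.8169, 0.986428)  len=0.4668
  (v4,v8,v9) [-++] → (1.26081, 0.8169, 0.986428)–(0.819587, 0.8169, 1.5938)  len=0.7507
  (v4,v9,v5) [-+-] → (0.819587, 0.8169, 1.5938)–(0.8169, 0.8169, 1.59467)  len=0.0028
  (v6,v0,v10) [+-+] → (0.8169, 0.8169, -1.59467)–(0, 0.8169, -1.70459)  len=0.8243
  (v9,v13,v5) [++-] → (0, 0.8169, 1.70459)–(0.8169, 0.8169, 1.59467)  len=0.8243
  (v10,v0,v14) [+-+] → (0, 0.8169, -1.70459)–(-0.8169, 0.8169, -1.59467)  len=0.8243
  (v13,v17,v5) [++-] → (-0.8169, 0.8169, 1.59467)–(0, 0.8169, 1.70459)  len=0.8243
  (v14,v0,v18) [+--] → (-0.8169, 0.8169, -1.59467)–(-0.819587, 0.8169, -1.5938)  len=0.0028
  (v14,v18,v15) [+-+] → (-0.819587, 0.8169, -1.5938)–(-1.26081, 0.8169, -0.986428)  len=0.7507
  (v15,v18,v19) [+--] → (-1.26081, 0.8169, -0.986428)–(-1.5352, 0.8169, -0.6088)  len=0.4668
  (v15,v19,v16) [+-+] → (-1.5352, 0.8169, -0.6088)–(-1.5352, 0.8169, 0.141998)  len=0.7508
  (v16,v19,v20) [+--] → (-1.5352, 0.8169, 0.141998)–(-1.5352, 0.8169, 0.6088)  len=0.4668
  (v16,v20,v17) [+-+] → (-1.5352, 0.8169, 0.6088)–(-0.821248, 0.8169, 1.59151)  len=1.2147
  (v17,v20,v21) [+--] → (-0.821248, 0.8169, 1.59151)–(-0.819587, 0.8169, 1.5938)  len=0.0028
  (v17,v21,v5) [+--] → (-0.819587, 0.8169, 1.5938)–(-0.8169, 0.8169, 1.59467)  len=0.0028

Chained into 1 loop(s):
  loop 1: 20 segments, perimeter = 10.6136
Total perimeter = 10.614


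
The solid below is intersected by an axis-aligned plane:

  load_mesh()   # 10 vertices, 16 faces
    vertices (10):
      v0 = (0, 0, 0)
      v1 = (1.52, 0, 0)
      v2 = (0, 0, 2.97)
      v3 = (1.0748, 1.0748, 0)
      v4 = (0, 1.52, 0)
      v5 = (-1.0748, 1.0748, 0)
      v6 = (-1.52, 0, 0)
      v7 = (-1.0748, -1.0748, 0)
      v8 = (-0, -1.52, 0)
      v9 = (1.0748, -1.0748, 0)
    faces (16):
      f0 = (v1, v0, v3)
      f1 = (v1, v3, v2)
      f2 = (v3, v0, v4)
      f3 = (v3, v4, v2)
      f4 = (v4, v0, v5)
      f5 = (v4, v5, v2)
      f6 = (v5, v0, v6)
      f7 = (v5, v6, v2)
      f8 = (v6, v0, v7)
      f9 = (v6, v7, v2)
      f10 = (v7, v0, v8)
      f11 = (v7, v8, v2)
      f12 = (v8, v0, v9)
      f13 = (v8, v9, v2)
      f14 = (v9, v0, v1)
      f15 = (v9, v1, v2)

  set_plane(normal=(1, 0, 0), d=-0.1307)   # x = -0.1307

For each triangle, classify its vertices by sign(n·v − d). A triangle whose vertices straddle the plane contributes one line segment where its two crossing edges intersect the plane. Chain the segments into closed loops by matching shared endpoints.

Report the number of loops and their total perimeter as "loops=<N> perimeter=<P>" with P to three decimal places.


Straddling triangles (8 of 16):
  (v4,v0,v5) [++-] → (-0.1307, 0.1307, 0)–(-0.1307, 1.46586, 0)  len=1.3352
  (v4,v5,v2) [+-+] → (-0.1307, 1.46586, 0)–(-0.1307, 0.1307, 2.60884)  len=2.9306
  (v5,v0,v6) [-+-] → (-0.1307, 0.1307, 0)–(-0.1307, 0, 0)  len=0.1307
  (v5,v6,v2) [--+] → (-0.1307, 0, 2.71462)–(-0.1307, 0.1307, 2.60884)  len=0.1681
  (v6,v0,v7) [-+-] → (-0.1307, 0, 0)–(-0.1307, -0.1307, 0)  len=0.1307
  (v6,v7,v2) [--+] → (-0.1307, -0.1307, 2.60884)–(-0.1307, 0, 2.71462)  len=0.1681
  (v7,v0,v8) [-++] → (-0.1307, -0.1307, 0)–(-0.1307, -1.46586, 0)  len=1.3352
  (v7,v8,v2) [-++] → (-0.1307, -1.46586, 0)–(-0.1307, -0.1307, 2.60884)  len=2.9306

Chained into 1 loop(s):
  loop 1: 8 segments, perimeter = 9.1293
Total perimeter = 9.129

loops=1 perimeter=9.129


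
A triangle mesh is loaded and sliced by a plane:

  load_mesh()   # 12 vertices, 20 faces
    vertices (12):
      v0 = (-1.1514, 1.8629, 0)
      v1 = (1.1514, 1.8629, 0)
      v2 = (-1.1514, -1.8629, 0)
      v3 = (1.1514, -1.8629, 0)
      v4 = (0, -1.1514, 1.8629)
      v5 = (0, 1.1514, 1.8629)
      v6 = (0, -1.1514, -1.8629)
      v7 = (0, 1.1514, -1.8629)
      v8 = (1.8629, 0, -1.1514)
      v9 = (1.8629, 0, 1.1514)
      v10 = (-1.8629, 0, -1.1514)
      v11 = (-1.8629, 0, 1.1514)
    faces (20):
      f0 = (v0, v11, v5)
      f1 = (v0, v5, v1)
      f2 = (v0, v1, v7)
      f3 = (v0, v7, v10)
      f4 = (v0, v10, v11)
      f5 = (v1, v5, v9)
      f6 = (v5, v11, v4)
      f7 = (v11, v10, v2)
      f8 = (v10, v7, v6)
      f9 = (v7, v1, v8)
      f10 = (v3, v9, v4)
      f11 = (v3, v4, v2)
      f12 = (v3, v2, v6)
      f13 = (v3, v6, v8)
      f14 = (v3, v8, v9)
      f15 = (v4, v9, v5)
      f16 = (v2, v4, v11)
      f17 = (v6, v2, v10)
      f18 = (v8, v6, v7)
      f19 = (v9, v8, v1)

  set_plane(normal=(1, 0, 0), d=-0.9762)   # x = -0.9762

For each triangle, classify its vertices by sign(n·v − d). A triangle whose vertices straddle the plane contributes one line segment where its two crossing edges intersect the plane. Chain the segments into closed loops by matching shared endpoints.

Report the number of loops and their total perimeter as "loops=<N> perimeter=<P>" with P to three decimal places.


loops=1 perimeter=10.231

Straddling triangles (10 of 20):
  (v0,v11,v5) [--+] → (-0.9762, 0.548041, 1.49006)–(-0.9762, 1.75464, 0.283464)  len=1.7064
  (v0,v5,v1) [-++] → (-0.9762, 1.75464, 0.283464)–(-0.9762, 1.8629, 0)  len=0.3034
  (v0,v1,v7) [-++] → (-0.9762, 1.8629, 0)–(-0.9762, 1.75464, -0.283464)  len=0.3034
  (v0,v7,v10) [-+-] → (-0.9762, 1.75464, -0.283464)–(-0.9762, 0.548041, -1.49006)  len=1.7064
  (v5,v11,v4) [+-+] → (-0.9762, 0.548041, 1.49006)–(-0.9762, -0.548041, 1.49006)  len=1.0961
  (v10,v7,v6) [-++] → (-0.9762, 0.548041, -1.49006)–(-0.9762, -0.548041, -1.49006)  len=1.0961
  (v3,v4,v2) [++-] → (-0.9762, -1.75464, 0.283464)–(-0.9762, -1.8629, 0)  len=0.3034
  (v3,v2,v6) [+-+] → (-0.9762, -1.8629, 0)–(-0.9762, -1.75464, -0.283464)  len=0.3034
  (v2,v4,v11) [-+-] → (-0.9762, -1.75464, 0.283464)–(-0.9762, -0.548041, 1.49006)  len=1.7064
  (v6,v2,v10) [+--] → (-0.9762, -1.75464, -0.283464)–(-0.9762, -0.548041, -1.49006)  len=1.7064

Chained into 1 loop(s):
  loop 1: 10 segments, perimeter = 10.2314
Total perimeter = 10.231


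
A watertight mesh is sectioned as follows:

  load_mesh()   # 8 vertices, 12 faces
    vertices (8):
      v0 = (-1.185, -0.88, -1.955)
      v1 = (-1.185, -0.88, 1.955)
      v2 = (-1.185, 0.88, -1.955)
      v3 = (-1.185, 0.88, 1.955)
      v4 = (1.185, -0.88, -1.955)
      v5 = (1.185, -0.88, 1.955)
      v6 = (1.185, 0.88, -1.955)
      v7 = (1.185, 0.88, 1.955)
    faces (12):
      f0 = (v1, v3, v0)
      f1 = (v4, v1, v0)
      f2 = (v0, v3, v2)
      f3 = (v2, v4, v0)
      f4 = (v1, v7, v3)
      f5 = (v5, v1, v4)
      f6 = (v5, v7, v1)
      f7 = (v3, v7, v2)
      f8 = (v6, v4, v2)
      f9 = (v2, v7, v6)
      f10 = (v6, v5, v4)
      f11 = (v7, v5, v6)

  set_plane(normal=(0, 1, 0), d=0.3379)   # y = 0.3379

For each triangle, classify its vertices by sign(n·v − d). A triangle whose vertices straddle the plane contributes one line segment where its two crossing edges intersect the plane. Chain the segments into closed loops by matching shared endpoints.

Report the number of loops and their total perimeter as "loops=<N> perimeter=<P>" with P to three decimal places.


loops=1 perimeter=12.560

Straddling triangles (8 of 12):
  (v1,v3,v0) [-+-] → (-1.185, 0.3379, 1.955)–(-1.185, 0.3379, 0.750676)  len=1.2043
  (v0,v3,v2) [-++] → (-1.185, 0.3379, 0.750676)–(-1.185, 0.3379, -1.955)  len=2.7057
  (v2,v4,v0) [+--] → (-0.455013, 0.3379, -1.955)–(-1.185, 0.3379, -1.955)  len=0.7300
  (v1,v7,v3) [-++] → (0.455013, 0.3379, 1.955)–(-1.185, 0.3379, 1.955)  len=1.6400
  (v5,v7,v1) [-+-] → (1.185, 0.3379, 1.955)–(0.455013, 0.3379, 1.955)  len=0.7300
  (v6,v4,v2) [+-+] → (1.185, 0.3379, -1.955)–(-0.455013, 0.3379, -1.955)  len=1.6400
  (v6,v5,v4) [+--] → (1.185, 0.3379, -0.750676)–(1.185, 0.3379, -1.955)  len=1.2043
  (v7,v5,v6) [+-+] → (1.185, 0.3379, 1.955)–(1.185, 0.3379, -0.750676)  len=2.7057

Chained into 1 loop(s):
  loop 1: 8 segments, perimeter = 12.5600
Total perimeter = 12.560


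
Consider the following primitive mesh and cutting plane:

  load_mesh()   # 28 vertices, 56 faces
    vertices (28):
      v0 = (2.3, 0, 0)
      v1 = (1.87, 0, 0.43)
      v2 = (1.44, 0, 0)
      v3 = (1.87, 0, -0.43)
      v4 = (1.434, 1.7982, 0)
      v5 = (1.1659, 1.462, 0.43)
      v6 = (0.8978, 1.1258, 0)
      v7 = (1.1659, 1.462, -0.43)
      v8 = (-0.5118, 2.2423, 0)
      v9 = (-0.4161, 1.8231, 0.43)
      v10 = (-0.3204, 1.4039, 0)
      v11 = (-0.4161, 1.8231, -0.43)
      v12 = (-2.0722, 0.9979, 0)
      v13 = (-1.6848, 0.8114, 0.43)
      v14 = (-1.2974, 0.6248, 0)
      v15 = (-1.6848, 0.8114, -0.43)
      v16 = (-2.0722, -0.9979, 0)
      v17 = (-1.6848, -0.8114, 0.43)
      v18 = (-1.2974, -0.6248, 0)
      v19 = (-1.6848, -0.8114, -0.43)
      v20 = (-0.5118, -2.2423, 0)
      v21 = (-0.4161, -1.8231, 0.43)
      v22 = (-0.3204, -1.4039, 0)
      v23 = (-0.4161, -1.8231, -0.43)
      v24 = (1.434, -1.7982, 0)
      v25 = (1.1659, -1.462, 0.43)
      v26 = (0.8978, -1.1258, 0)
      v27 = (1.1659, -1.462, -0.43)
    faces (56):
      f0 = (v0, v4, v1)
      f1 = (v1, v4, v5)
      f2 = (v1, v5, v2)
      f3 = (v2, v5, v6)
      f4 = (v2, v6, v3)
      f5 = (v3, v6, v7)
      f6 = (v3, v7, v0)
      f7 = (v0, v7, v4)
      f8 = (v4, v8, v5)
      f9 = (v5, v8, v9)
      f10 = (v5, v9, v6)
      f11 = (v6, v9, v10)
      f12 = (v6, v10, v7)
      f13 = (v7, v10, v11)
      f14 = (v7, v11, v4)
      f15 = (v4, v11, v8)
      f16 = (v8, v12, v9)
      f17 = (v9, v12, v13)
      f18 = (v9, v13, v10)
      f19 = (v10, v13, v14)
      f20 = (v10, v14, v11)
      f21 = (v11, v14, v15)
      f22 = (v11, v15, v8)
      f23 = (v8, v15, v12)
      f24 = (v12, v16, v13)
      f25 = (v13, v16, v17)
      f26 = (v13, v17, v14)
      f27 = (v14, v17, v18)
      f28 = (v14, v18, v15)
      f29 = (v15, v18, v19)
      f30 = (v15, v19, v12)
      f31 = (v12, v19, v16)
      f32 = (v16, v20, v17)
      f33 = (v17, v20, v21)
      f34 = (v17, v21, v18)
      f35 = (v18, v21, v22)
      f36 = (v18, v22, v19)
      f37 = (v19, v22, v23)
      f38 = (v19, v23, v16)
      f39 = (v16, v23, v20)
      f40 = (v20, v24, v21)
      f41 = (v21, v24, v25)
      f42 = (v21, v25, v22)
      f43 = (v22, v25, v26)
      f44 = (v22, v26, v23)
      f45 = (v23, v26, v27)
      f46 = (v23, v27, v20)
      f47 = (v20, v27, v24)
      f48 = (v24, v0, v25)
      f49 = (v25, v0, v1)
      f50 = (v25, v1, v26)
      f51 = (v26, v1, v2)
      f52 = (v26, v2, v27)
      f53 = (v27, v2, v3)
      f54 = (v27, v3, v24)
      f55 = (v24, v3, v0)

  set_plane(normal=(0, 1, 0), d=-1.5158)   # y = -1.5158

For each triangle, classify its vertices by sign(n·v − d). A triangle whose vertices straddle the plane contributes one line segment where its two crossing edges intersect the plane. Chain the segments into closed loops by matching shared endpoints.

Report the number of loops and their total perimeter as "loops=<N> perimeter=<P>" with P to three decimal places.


loops=1 perimeter=6.844

Straddling triangles (16 of 56):
  (v16,v20,v17) [+-+] → (-1.42279, -1.5158, 0)–(-1.10736, -1.5158, 0.218321)  len=0.3836
  (v17,v20,v21) [+--] → (-1.10736, -1.5158, 0.218321)–(-0.801463, -1.5158, 0.43)  len=0.3720
  (v17,v21,v18) [+-+] → (-0.801463, -1.5158, 0.43)–(-0.642106, -1.5158, 0.319728)  len=0.1938
  (v18,v21,v22) [+-+] → (-0.642106, -1.5158, 0.319728)–(-0.345946, -1.5158, 0.114783)  len=0.3602
  (v19,v22,v23) [++-] → (-0.345946, -1.5158, -0.114783)–(-0.801463, -1.5158, -0.43)  len=0.5539
  (v19,v23,v16) [+-+] → (-0.801463, -1.5158, -0.43)–(-1.03282, -1.5158, -0.26987)  len=0.2814
  (v16,v23,v20) [+--] → (-1.03282, -1.5158, -0.26987)–(-1.42279, -1.5158, 0)  len=0.4742
  (v21,v24,v25) [--+] → (1.2088, -1.5158, 0.36119)–(0.930199, -1.5158, 0.43)  len=0.2870
  (v21,v25,v22) [-++] → (0.930199, -1.5158, 0.43)–(-0.345946, -1.5158, 0.114783)  len=1.3145
  (v22,v26,v23) [++-] → (0.162936, -1.5158, -0.240499)–(-0.345946, -1.5158, -0.114783)  len=0.5242
  (v23,v26,v27) [-++] → (0.162936, -1.5158, -0.240499)–(0.930199, -1.5158, -0.43)  len=0.7903
  (v23,v27,v20) [-+-] → (0.930199, -1.5158, -0.43)–(1.05023, -1.5158, -0.400352)  len=0.1236
  (v20,v27,v24) [-+-] → (1.05023, -1.5158, -0.400352)–(1.2088, -1.5158, -0.36119)  len=0.1633
  (v24,v0,v25) [-++] → (1.57, -1.5158, 0)–(1.2088, -1.5158, 0.36119)  len=0.5108
  (v27,v3,v24) [++-] → (1.50247, -1.5158, -0.0675298)–(1.2088, -1.5158, -0.36119)  len=0.4153
  (v24,v3,v0) [-++] → (1.50247, -1.5158, -0.0675298)–(1.57, -1.5158, 0)  len=0.0955

Chained into 1 loop(s):
  loop 1: 16 segments, perimeter = 6.8437
Total perimeter = 6.844


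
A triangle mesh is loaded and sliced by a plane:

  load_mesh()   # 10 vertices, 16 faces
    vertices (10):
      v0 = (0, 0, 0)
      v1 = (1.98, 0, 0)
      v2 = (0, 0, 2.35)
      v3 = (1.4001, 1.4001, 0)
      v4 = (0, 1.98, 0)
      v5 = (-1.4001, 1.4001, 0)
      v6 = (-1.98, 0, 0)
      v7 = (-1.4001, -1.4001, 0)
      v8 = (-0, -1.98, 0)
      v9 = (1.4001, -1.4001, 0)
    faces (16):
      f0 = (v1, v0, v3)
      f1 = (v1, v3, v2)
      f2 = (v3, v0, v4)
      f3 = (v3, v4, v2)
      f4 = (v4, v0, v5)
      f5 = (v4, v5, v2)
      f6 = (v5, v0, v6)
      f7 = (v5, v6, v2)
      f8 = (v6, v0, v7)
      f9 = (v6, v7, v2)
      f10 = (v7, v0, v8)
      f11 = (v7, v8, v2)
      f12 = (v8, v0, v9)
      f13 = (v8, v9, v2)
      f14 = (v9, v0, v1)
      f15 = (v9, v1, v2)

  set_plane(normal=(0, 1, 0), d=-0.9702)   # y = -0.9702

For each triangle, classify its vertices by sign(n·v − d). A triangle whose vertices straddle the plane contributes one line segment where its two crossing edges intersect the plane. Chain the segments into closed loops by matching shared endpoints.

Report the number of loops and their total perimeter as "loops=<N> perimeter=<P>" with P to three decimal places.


loops=1 perimeter=7.206

Straddling triangles (8 of 16):
  (v6,v0,v7) [++-] → (-0.9702, -0.9702, 0)–(-1.57816, -0.9702, 0)  len=0.6080
  (v6,v7,v2) [+-+] → (-1.57816, -0.9702, 0)–(-0.9702, -0.9702, 0.721566)  len=0.9435
  (v7,v0,v8) [-+-] → (-0.9702, -0.9702, 0)–(0, -0.9702, 0)  len=0.9702
  (v7,v8,v2) [--+] → (0, -0.9702, 1.1985)–(-0.9702, -0.9702, 0.721566)  len=1.0811
  (v8,v0,v9) [-+-] → (0, -0.9702, 0)–(0.9702, -0.9702, 0)  len=0.9702
  (v8,v9,v2) [--+] → (0.9702, -0.9702, 0.721566)–(0, -0.9702, 1.1985)  len=1.0811
  (v9,v0,v1) [-++] → (0.9702, -0.9702, 0)–(1.57816, -0.9702, 0)  len=0.6080
  (v9,v1,v2) [-++] → (1.57816, -0.9702, 0)–(0.9702, -0.9702, 0.721566)  len=0.9435

Chained into 1 loop(s):
  loop 1: 8 segments, perimeter = 7.2056
Total perimeter = 7.206


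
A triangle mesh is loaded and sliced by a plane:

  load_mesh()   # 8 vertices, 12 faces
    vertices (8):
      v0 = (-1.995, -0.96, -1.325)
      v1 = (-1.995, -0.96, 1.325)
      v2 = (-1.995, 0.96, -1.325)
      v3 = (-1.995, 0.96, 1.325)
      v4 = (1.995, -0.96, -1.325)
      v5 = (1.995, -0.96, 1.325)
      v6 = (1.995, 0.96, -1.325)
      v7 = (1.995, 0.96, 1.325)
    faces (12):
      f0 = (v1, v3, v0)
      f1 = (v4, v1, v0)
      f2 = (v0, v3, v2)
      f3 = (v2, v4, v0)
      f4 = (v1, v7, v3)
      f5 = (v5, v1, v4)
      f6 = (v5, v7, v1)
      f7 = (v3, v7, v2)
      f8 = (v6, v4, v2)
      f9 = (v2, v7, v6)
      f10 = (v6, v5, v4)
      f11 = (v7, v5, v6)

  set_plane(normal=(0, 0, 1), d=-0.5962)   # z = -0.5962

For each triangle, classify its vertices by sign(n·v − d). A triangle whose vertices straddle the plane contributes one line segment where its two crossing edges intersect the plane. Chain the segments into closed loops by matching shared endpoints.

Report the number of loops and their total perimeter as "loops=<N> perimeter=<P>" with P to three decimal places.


Straddling triangles (8 of 12):
  (v1,v3,v0) [++-] → (-1.995, -0.431964, -0.5962)–(-1.995, -0.96, -0.5962)  len=0.5280
  (v4,v1,v0) [-+-] → (0.897675, -0.96, -0.5962)–(-1.995, -0.96, -0.5962)  len=2.8927
  (v0,v3,v2) [-+-] → (-1.995, -0.431964, -0.5962)–(-1.995, 0.96, -0.5962)  len=1.3920
  (v5,v1,v4) [++-] → (0.897675, -0.96, -0.5962)–(1.995, -0.96, -0.5962)  len=1.0973
  (v3,v7,v2) [++-] → (-0.897675, 0.96, -0.5962)–(-1.995, 0.96, -0.5962)  len=1.0973
  (v2,v7,v6) [-+-] → (-0.897675, 0.96, -0.5962)–(1.995, 0.96, -0.5962)  len=2.8927
  (v6,v5,v4) [-+-] → (1.995, 0.431964, -0.5962)–(1.995, -0.96, -0.5962)  len=1.3920
  (v7,v5,v6) [++-] → (1.995, 0.431964, -0.5962)–(1.995, 0.96, -0.5962)  len=0.5280

Chained into 1 loop(s):
  loop 1: 8 segments, perimeter = 11.8200
Total perimeter = 11.820

loops=1 perimeter=11.820


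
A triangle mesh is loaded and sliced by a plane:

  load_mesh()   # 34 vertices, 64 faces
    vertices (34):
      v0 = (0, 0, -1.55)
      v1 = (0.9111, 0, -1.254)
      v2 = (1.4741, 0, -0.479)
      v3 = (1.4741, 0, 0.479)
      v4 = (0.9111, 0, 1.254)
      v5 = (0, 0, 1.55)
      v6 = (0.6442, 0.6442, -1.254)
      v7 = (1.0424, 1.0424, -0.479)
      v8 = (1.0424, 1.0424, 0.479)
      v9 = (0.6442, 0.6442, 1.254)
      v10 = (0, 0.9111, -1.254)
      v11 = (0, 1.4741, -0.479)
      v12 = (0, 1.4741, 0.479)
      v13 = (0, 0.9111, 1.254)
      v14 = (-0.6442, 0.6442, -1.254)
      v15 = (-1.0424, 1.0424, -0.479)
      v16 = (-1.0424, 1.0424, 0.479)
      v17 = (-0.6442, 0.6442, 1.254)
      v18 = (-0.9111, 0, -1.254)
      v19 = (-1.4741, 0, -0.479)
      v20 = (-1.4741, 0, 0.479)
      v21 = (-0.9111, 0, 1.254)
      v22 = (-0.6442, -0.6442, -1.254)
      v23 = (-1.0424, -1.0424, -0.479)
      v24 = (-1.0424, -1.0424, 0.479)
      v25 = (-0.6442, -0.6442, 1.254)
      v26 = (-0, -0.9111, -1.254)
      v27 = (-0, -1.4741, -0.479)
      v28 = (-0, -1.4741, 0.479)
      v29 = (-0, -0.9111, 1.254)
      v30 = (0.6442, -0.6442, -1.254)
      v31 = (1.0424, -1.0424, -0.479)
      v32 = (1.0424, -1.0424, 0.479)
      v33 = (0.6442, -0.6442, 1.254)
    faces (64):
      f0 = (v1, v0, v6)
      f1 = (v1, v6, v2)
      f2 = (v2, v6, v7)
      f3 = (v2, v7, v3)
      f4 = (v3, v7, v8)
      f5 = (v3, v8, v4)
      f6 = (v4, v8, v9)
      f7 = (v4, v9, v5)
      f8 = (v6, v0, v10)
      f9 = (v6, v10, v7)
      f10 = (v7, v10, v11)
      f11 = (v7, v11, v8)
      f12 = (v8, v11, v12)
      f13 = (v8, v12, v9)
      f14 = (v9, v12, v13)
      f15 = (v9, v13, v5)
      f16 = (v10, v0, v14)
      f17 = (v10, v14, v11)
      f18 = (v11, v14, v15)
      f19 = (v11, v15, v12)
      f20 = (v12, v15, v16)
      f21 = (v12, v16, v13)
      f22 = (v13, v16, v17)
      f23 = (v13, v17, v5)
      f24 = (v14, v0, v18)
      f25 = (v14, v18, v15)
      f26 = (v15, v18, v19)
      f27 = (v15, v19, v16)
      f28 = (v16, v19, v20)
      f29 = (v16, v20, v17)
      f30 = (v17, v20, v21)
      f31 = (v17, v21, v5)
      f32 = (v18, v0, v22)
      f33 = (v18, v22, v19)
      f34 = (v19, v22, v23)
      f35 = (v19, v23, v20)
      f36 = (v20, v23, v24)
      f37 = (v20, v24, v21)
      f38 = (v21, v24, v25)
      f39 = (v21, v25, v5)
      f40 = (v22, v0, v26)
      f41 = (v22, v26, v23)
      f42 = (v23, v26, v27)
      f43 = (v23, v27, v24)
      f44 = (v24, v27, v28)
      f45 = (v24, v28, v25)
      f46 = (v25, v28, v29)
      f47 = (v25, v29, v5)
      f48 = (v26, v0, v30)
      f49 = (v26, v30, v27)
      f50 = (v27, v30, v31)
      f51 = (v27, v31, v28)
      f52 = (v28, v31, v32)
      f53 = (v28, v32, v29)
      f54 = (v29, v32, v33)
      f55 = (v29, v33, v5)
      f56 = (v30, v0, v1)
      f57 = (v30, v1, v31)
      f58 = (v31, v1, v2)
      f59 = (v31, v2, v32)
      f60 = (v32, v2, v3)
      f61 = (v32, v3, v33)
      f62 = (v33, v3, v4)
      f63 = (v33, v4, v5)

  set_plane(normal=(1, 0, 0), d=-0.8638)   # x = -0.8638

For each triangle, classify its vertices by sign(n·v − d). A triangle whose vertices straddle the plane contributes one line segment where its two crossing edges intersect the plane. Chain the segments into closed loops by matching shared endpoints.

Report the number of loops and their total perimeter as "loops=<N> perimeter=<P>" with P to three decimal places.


loops=1 perimeter=7.547

Straddling triangles (20 of 64):
  (v11,v14,v15) [++-] → (-0.8638, 0.8638, -0.826602)–(-0.8638, 1.11637, -0.479)  len=0.4297
  (v11,v15,v12) [+-+] → (-0.8638, 1.11637, -0.479)–(-0.8638, 1.11637, -0.314861)  len=0.1641
  (v12,v15,v16) [+--] → (-0.8638, 1.11637, -0.314861)–(-0.8638, 1.11637, 0.479)  len=0.7939
  (v12,v16,v13) [+-+] → (-0.8638, 1.11637, 0.479)–(-0.8638, 1.0199, 0.611785)  len=0.1641
  (v13,v16,v17) [+-+] → (-0.8638, 1.0199, 0.611785)–(-0.8638, 0.8638, 0.826602)  len=0.2655
  (v14,v0,v18) [++-] → (-0.8638, 0, -1.26937)–(-0.8638, 0.114165, -1.254)  len=0.1152
  (v14,v18,v15) [+--] → (-0.8638, 0.114165, -1.254)–(-0.8638, 0.8638, -0.826602)  len=0.8629
  (v16,v20,v17) [--+] → (-0.8638, 0.473738, 1.04893)–(-0.8638, 0.8638, 0.826602)  len=0.4490
  (v17,v20,v21) [+--] → (-0.8638, 0.473738, 1.04893)–(-0.8638, 0.114165, 1.254)  len=0.4139
  (v17,v21,v5) [+-+] → (-0.8638, 0.114165, 1.254)–(-0.8638, 0, 1.26937)  len=0.1152
  (v18,v0,v22) [-++] → (-0.8638, 0, -1.26937)–(-0.8638, -0.114165, -1.254)  len=0.1152
  (v18,v22,v19) [-+-] → (-0.8638, -0.114165, -1.254)–(-0.8638, -0.473738, -1.04893)  len=0.4139
  (v19,v22,v23) [-+-] → (-0.8638, -0.473738, -1.04893)–(-0.8638, -0.8638, -0.826602)  len=0.4490
  (v21,v24,v25) [--+] → (-0.8638, -0.8638, 0.826602)–(-0.8638, -0.114165, 1.254)  len=0.8629
  (v21,v25,v5) [-++] → (-0.8638, -0.114165, 1.254)–(-0.8638, 0, 1.26937)  len=0.1152
  (v22,v26,v23) [++-] → (-0.8638, -1.0199, -0.611785)–(-0.8638, -0.8638, -0.826602)  len=0.2655
  (v23,v26,v27) [-++] → (-0.8638, -1.0199, -0.611785)–(-0.8638, -1.11637, -0.479)  len=0.1641
  (v23,v27,v24) [-+-] → (-0.8638, -1.11637, -0.479)–(-0.8638, -1.11637, 0.314861)  len=0.7939
  (v24,v27,v28) [-++] → (-0.8638, -1.11637, 0.314861)–(-0.8638, -1.11637, 0.479)  len=0.1641
  (v24,v28,v25) [-++] → (-0.8638, -1.11637, 0.479)–(-0.8638, -0.8638, 0.826602)  len=0.4297

Chained into 1 loop(s):
  loop 1: 20 segments, perimeter = 7.5471
Total perimeter = 7.547


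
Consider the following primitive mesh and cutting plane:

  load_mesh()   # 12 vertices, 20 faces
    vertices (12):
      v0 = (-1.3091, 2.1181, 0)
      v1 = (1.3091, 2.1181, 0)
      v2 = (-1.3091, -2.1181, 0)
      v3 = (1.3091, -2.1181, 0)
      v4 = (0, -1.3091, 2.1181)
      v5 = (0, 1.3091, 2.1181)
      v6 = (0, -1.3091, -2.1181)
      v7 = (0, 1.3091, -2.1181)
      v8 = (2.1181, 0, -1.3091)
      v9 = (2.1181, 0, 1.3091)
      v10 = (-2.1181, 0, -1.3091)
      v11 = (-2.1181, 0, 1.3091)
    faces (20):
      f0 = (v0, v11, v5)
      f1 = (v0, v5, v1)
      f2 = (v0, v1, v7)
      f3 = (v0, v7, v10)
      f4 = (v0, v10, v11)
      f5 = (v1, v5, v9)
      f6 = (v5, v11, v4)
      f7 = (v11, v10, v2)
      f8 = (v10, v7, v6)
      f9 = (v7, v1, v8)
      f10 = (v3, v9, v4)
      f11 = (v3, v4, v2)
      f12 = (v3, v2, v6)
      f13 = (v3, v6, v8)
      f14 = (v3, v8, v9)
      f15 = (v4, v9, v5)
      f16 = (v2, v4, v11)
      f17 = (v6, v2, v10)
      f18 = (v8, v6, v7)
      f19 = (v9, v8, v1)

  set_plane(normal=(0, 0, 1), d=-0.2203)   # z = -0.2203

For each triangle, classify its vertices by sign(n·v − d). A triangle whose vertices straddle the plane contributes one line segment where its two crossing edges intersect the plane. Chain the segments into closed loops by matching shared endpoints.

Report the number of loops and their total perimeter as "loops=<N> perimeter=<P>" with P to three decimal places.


loops=1 perimeter=13.775

Straddling triangles (10 of 20):
  (v0,v1,v7) [++-] → (1.17294, 2.03396, -0.2203)–(-1.17294, 2.03396, -0.2203)  len=2.3459
  (v0,v7,v10) [+--] → (-1.17294, 2.03396, -0.2203)–(-1.44524, 1.76166, -0.2203)  len=0.3851
  (v0,v10,v11) [+-+] → (-1.44524, 1.76166, -0.2203)–(-2.1181, 0, -0.2203)  len=1.8858
  (v11,v10,v2) [+-+] → (-2.1181, 0, -0.2203)–(-1.44524, -1.76166, -0.2203)  len=1.8858
  (v7,v1,v8) [-+-] → (1.17294, 2.03396, -0.2203)–(1.44524, 1.76166, -0.2203)  len=0.3851
  (v3,v2,v6) [++-] → (-1.17294, -2.03396, -0.2203)–(1.17294, -2.03396, -0.2203)  len=2.3459
  (v3,v6,v8) [+--] → (1.17294, -2.03396, -0.2203)–(1.44524, -1.76166, -0.2203)  len=0.3851
  (v3,v8,v9) [+-+] → (1.44524, -1.76166, -0.2203)–(2.1181, 0, -0.2203)  len=1.8858
  (v6,v2,v10) [-+-] → (-1.17294, -2.03396, -0.2203)–(-1.44524, -1.76166, -0.2203)  len=0.3851
  (v9,v8,v1) [+-+] → (2.1181, 0, -0.2203)–(1.44524, 1.76166, -0.2203)  len=1.8858

Chained into 1 loop(s):
  loop 1: 10 segments, perimeter = 13.7753
Total perimeter = 13.775


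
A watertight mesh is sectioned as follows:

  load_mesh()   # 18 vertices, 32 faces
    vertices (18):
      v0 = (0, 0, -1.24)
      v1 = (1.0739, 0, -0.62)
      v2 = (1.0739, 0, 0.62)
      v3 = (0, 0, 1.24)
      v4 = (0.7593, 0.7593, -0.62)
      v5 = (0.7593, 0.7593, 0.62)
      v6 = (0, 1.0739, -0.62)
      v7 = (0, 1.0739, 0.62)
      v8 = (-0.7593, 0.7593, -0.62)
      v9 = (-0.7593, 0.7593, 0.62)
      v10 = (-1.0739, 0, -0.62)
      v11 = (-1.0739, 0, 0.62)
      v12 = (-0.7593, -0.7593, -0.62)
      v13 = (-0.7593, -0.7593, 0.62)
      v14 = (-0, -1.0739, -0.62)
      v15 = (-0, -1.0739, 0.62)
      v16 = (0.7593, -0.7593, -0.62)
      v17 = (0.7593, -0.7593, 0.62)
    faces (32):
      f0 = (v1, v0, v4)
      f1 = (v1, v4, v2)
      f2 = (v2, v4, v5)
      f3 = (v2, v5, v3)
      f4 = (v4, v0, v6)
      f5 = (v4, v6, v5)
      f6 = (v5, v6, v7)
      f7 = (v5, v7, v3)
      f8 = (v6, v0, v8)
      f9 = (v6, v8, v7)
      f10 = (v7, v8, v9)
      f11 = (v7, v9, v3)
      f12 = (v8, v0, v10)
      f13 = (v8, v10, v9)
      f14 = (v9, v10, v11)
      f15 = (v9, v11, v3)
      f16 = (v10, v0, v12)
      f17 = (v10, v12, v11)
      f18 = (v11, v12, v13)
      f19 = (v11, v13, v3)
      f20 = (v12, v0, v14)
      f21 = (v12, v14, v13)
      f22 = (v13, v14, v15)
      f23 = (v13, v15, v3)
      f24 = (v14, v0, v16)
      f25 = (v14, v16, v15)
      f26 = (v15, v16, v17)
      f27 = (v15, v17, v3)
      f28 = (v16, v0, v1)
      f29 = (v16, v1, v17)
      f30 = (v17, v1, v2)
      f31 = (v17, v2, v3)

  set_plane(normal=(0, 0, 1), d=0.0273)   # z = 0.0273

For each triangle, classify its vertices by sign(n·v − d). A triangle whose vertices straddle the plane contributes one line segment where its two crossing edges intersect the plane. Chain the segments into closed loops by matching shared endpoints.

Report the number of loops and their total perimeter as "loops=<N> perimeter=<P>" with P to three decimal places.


Straddling triangles (16 of 32):
  (v1,v4,v2) [--+] → (0.923526, 0.362933, 0.0273)–(1.0739, 0, 0.0273)  len=0.3929
  (v2,v4,v5) [+-+] → (0.923526, 0.362933, 0.0273)–(0.7593, 0.7593, 0.0273)  len=0.4290
  (v4,v6,v5) [--+] → (0.396367, 0.909674, 0.0273)–(0.7593, 0.7593, 0.0273)  len=0.3929
  (v5,v6,v7) [+-+] → (0.396367, 0.909674, 0.0273)–(0, 1.0739, 0.0273)  len=0.4290
  (v6,v8,v7) [--+] → (-0.362933, 0.923526, 0.0273)–(0, 1.0739, 0.0273)  len=0.3929
  (v7,v8,v9) [+-+] → (-0.362933, 0.923526, 0.0273)–(-0.7593, 0.7593, 0.0273)  len=0.4290
  (v8,v10,v9) [--+] → (-0.909674, 0.396367, 0.0273)–(-0.7593, 0.7593, 0.0273)  len=0.3929
  (v9,v10,v11) [+-+] → (-0.909674, 0.396367, 0.0273)–(-1.0739, 0, 0.0273)  len=0.4290
  (v10,v12,v11) [--+] → (-0.923526, -0.362933, 0.0273)–(-1.0739, 0, 0.0273)  len=0.3929
  (v11,v12,v13) [+-+] → (-0.923526, -0.362933, 0.0273)–(-0.7593, -0.7593, 0.0273)  len=0.4290
  (v12,v14,v13) [--+] → (-0.396367, -0.909674, 0.0273)–(-0.7593, -0.7593, 0.0273)  len=0.3929
  (v13,v14,v15) [+-+] → (-0.396367, -0.909674, 0.0273)–(0, -1.0739, 0.0273)  len=0.4290
  (v14,v16,v15) [--+] → (0.362933, -0.923526, 0.0273)–(0, -1.0739, 0.0273)  len=0.3929
  (v15,v16,v17) [+-+] → (0.362933, -0.923526, 0.0273)–(0.7593, -0.7593, 0.0273)  len=0.4290
  (v16,v1,v17) [--+] → (0.909674, -0.396367, 0.0273)–(0.7593, -0.7593, 0.0273)  len=0.3929
  (v17,v1,v2) [+-+] → (0.909674, -0.396367, 0.0273)–(1.0739, 0, 0.0273)  len=0.4290

Chained into 1 loop(s):
  loop 1: 16 segments, perimeter = 6.5752
Total perimeter = 6.575

loops=1 perimeter=6.575
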